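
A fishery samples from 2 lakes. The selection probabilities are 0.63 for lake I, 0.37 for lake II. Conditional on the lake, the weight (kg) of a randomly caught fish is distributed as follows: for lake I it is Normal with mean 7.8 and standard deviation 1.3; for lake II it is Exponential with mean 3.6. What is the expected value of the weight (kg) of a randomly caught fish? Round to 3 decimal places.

6.246

Component means — I: 7.8; II: 3.6.
E[X] = 0.63·7.8 + 0.37·3.6 = 6.246.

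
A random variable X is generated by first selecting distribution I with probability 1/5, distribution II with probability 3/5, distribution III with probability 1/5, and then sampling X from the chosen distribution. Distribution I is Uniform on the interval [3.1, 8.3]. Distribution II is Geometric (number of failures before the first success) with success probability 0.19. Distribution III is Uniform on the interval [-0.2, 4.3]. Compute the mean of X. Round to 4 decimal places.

Component means — I: 5.7; II: 4.26316; III: 2.05.
E[X] = 0.2·5.7 + 0.6·4.26316 + 0.2·2.05 = 4.10789.

4.1079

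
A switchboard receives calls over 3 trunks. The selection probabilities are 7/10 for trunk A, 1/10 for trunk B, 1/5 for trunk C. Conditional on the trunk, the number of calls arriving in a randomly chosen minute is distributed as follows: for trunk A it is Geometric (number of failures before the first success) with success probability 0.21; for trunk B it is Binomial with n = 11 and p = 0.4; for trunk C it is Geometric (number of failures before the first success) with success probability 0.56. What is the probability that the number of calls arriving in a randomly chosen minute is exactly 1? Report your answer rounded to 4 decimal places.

0.1681

Conditional on each trunk, P(X = 1): A: 0.1659; B: 0.0266051; C: 0.2464.
By total probability, P(X = 1) = 0.7·0.1659 + 0.1·0.0266051 + 0.2·0.2464 = 0.168071.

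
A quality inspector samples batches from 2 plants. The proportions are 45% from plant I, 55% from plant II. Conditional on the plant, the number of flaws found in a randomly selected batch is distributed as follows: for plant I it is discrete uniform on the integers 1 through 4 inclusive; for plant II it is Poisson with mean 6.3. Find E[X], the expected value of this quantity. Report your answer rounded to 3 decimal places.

4.590

Component means — I: 2.5; II: 6.3.
E[X] = 0.45·2.5 + 0.55·6.3 = 4.59.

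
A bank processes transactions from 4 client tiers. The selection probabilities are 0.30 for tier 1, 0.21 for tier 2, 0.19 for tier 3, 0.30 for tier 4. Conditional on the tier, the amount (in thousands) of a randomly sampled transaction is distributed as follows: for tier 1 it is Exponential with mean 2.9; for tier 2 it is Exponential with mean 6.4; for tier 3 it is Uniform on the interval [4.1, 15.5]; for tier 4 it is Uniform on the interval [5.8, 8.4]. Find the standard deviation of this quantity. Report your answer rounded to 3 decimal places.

4.397

Per component, 1: μ=2.9, E[X²]=16.82; 2: μ=6.4, E[X²]=81.92; 3: μ=9.8, E[X²]=106.87; 4: μ=7.1, E[X²]=50.9733.
E[X] = 0.3·2.9 + 0.21·6.4 + 0.19·9.8 + 0.3·7.1 = 6.206.
E[X²] = 0.3·16.82 + 0.21·81.92 + 0.19·106.87 + 0.3·50.9733 = 57.8465.
Var(X) = E[X²] − (E[X])² = 57.8465 − 38.5144 = 19.3321.
SD(X) = √19.3321 = 4.39682.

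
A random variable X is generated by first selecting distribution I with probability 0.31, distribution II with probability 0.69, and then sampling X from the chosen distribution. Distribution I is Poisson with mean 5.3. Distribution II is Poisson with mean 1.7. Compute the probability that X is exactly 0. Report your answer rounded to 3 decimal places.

0.128

Conditional on each component, P(X = 0): I: 0.00499159; II: 0.182684.
By total probability, P(X = 0) = 0.31·0.00499159 + 0.69·0.182684 = 0.127599.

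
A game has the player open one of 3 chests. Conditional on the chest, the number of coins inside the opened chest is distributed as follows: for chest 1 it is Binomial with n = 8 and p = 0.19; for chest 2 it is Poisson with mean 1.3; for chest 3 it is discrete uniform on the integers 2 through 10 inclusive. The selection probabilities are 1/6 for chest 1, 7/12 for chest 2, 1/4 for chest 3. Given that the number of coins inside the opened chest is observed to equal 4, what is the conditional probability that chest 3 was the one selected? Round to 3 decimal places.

0.522

Likelihoods P(X=4 | ·): 1: 0.0392692; 2: 0.0324324; 3: 0.111111.
Posterior ∝ prior × likelihood. Numerator for 3: 0.25·0.111111 = 0.0277778.
Normalizing constant: 0.166667·0.0392692 + 0.583333·0.0324324 + 0.25·0.111111 = 0.0532416.
P(3 | observation) = 0.0277778 / 0.0532416 = 0.521731.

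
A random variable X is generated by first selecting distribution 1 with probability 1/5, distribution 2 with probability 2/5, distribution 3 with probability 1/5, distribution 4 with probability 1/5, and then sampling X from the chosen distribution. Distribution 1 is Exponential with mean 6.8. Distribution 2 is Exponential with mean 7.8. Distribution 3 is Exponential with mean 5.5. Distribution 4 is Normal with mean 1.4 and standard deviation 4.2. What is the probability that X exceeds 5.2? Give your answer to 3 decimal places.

Conditional on each component, P(X > 5.2): 1: 0.465471; 2: 0.513417; 3: 0.388503; 4: 0.182796.
By total probability, P(X > 5.2) = 0.2·0.465471 + 0.4·0.513417 + 0.2·0.388503 + 0.2·0.182796 = 0.412721.

0.413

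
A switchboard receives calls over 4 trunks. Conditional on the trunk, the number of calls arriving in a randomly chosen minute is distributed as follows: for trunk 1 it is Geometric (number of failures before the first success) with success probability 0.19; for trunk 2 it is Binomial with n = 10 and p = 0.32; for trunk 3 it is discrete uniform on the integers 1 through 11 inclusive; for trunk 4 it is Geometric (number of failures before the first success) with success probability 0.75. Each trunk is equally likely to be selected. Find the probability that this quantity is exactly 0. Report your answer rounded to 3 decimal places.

0.240

Conditional on each trunk, P(X = 0): 1: 0.19; 2: 0.0211392; 3: 0; 4: 0.75.
By total probability, P(X = 0) = 0.25·0.19 + 0.25·0.0211392 + 0.25·0 + 0.25·0.75 = 0.240285.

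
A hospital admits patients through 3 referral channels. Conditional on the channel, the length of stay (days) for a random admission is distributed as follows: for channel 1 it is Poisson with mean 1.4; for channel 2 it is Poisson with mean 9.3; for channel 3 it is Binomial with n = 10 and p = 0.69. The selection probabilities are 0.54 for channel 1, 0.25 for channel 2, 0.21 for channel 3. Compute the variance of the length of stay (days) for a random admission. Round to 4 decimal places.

Per component, 1: μ=1.4, E[X²]=3.36; 2: μ=9.3, E[X²]=95.79; 3: μ=6.9, E[X²]=49.749.
E[X] = 0.54·1.4 + 0.25·9.3 + 0.21·6.9 = 4.53.
E[X²] = 0.54·3.36 + 0.25·95.79 + 0.21·49.749 = 36.2092.
Var(X) = E[X²] − (E[X])² = 36.2092 − 20.5209 = 15.6883.

15.6883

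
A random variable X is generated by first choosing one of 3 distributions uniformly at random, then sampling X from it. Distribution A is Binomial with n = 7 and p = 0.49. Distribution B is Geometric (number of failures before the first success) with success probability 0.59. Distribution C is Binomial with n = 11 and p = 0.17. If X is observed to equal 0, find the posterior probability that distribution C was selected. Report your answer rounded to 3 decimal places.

Likelihoods P(X=0 | ·): A: 0.00897411; B: 0.59; C: 0.128783.
Posterior ∝ prior × likelihood. Numerator for C: 0.333333·0.128783 = 0.0429277.
Normalizing constant: 0.333333·0.00897411 + 0.333333·0.59 + 0.333333·0.128783 = 0.242586.
P(C | observation) = 0.0429277 / 0.242586 = 0.176959.

0.177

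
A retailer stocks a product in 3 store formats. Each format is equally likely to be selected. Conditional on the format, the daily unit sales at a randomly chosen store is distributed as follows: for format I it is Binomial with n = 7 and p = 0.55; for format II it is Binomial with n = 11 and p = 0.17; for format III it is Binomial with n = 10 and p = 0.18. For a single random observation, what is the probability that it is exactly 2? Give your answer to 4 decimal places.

Conditional on each format, P(X = 2): I: 0.117221; II: 0.297142; III: 0.298036.
By total probability, P(X = 2) = 0.333333·0.117221 + 0.333333·0.297142 + 0.333333·0.298036 = 0.237466.

0.2375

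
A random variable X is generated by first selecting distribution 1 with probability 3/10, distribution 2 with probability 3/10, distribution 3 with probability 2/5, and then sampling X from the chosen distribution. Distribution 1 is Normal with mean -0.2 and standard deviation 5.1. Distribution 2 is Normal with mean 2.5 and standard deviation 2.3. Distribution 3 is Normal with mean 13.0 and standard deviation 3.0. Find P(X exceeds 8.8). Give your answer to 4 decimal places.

Conditional on each component, P(X > 8.8): 1: 0.0388066; 2: 0.0030801; 3: 0.919243.
By total probability, P(X > 8.8) = 0.3·0.0388066 + 0.3·0.0030801 + 0.4·0.919243 = 0.380263.

0.3803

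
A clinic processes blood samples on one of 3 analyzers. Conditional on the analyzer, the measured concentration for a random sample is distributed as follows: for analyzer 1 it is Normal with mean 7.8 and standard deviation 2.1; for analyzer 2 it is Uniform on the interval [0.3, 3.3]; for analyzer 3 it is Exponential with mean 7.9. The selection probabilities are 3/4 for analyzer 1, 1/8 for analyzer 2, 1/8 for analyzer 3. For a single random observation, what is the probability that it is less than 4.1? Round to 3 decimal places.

0.205

Conditional on each analyzer, P(X < 4.1): 1: 0.0390427; 2: 1; 3: 0.404877.
By total probability, P(X < 4.1) = 0.75·0.0390427 + 0.125·1 + 0.125·0.404877 = 0.204892.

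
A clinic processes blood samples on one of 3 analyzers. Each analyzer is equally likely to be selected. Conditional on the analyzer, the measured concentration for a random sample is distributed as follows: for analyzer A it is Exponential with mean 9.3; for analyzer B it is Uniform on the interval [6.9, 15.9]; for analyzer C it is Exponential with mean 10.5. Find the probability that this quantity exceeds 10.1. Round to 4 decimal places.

0.4547

Conditional on each analyzer, P(X > 10.1): A: 0.337557; B: 0.644444; C: 0.382164.
By total probability, P(X > 10.1) = 0.333333·0.337557 + 0.333333·0.644444 + 0.333333·0.382164 = 0.454722.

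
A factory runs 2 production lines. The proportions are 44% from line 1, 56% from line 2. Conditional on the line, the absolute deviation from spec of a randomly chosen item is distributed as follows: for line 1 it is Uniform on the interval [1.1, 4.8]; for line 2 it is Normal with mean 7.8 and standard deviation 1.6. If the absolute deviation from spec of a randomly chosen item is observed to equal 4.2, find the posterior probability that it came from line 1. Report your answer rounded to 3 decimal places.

Likelihoods f(4.2 | ·): 1: 0.27027; 2: 0.0198373.
Posterior ∝ prior × likelihood. Numerator for 1: 0.44·0.27027 = 0.118919.
Normalizing constant: 0.44·0.27027 + 0.56·0.0198373 = 0.130028.
P(1 | observation) = 0.118919 / 0.130028 = 0.914565.

0.915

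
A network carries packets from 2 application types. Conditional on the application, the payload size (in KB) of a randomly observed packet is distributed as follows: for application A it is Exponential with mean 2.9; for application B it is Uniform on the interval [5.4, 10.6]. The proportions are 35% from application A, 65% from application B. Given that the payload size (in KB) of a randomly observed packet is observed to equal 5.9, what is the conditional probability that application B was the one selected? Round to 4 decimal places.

Likelihoods f(5.9 | ·): A: 0.0450855; B: 0.192308.
Posterior ∝ prior × likelihood. Numerator for B: 0.65·0.192308 = 0.125.
Normalizing constant: 0.35·0.0450855 + 0.65·0.192308 = 0.14078.
P(B | observation) = 0.125 / 0.14078 = 0.887911.

0.8879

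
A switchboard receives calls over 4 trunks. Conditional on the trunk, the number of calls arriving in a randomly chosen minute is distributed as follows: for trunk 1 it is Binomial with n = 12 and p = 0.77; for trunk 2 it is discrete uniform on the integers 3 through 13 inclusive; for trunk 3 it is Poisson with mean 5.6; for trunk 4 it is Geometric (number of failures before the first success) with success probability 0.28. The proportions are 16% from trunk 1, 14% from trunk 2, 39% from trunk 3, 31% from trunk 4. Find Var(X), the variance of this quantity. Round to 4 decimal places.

Per component, 1: μ=9.24, E[X²]=87.5028; 2: μ=8, E[X²]=74; 3: μ=5.6, E[X²]=36.96; 4: μ=2.57143, E[X²]=15.7959.
E[X] = 0.16·9.24 + 0.14·8 + 0.39·5.6 + 0.31·2.57143 = 5.57954.
E[X²] = 0.16·87.5028 + 0.14·74 + 0.39·36.96 + 0.31·15.7959 = 43.6716.
Var(X) = E[X²] − (E[X])² = 43.6716 − 31.1313 = 12.5403.

12.5403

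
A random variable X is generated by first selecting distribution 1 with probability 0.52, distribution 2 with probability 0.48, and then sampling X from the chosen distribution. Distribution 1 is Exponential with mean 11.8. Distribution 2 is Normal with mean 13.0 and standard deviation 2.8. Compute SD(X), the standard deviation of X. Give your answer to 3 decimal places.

8.748

Per component, 1: μ=11.8, E[X²]=278.48; 2: μ=13, E[X²]=176.84.
E[X] = 0.52·11.8 + 0.48·13 = 12.376.
E[X²] = 0.52·278.48 + 0.48·176.84 = 229.693.
Var(X) = E[X²] − (E[X])² = 229.693 − 153.165 = 76.5274.
SD(X) = √76.5274 = 8.748.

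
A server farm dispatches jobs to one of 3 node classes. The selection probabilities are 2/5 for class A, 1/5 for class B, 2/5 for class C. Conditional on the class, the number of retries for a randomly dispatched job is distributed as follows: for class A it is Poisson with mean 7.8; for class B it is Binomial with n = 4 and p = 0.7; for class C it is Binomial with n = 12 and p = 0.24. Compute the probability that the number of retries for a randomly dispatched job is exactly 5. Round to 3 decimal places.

0.076

Conditional on each class, P(X = 5): A: 0.0985814; B: 0; C: 0.0923584.
By total probability, P(X = 5) = 0.4·0.0985814 + 0.2·0 + 0.4·0.0923584 = 0.0763759.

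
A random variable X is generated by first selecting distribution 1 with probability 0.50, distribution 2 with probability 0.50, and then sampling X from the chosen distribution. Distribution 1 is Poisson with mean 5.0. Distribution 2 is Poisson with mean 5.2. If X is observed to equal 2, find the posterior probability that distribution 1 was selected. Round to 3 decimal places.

0.530

Likelihoods P(X=2 | ·): 1: 0.0842243; 2: 0.074584.
Posterior ∝ prior × likelihood. Numerator for 1: 0.5·0.0842243 = 0.0421122.
Normalizing constant: 0.5·0.0842243 + 0.5·0.074584 = 0.0794041.
P(1 | observation) = 0.0421122 / 0.0794041 = 0.530352.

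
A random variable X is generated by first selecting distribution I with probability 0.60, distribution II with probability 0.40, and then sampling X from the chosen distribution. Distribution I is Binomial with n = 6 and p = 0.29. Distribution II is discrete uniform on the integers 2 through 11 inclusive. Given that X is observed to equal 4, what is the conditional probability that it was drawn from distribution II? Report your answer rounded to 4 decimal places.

Likelihoods P(X=4 | ·): I: 0.0534811; II: 0.1.
Posterior ∝ prior × likelihood. Numerator for II: 0.4·0.1 = 0.04.
Normalizing constant: 0.6·0.0534811 + 0.4·0.1 = 0.0720886.
P(II | observation) = 0.04 / 0.0720886 = 0.554873.

0.5549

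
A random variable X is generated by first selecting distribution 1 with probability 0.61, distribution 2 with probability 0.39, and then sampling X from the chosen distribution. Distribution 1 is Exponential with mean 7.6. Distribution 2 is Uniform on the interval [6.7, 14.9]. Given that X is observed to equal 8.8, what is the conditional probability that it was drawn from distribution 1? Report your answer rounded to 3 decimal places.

Likelihoods f(8.8 | ·): 1: 0.0413351; 2: 0.121951.
Posterior ∝ prior × likelihood. Numerator for 1: 0.61·0.0413351 = 0.0252144.
Normalizing constant: 0.61·0.0413351 + 0.39·0.121951 = 0.0727754.
P(1 | observation) = 0.0252144 / 0.0727754 = 0.346469.

0.346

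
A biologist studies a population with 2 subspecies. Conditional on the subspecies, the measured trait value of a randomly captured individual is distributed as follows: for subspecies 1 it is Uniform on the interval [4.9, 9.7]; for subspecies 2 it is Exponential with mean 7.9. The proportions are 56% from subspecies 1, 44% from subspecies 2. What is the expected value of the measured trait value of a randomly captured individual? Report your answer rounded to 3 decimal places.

7.564

Component means — 1: 7.3; 2: 7.9.
E[X] = 0.56·7.3 + 0.44·7.9 = 7.564.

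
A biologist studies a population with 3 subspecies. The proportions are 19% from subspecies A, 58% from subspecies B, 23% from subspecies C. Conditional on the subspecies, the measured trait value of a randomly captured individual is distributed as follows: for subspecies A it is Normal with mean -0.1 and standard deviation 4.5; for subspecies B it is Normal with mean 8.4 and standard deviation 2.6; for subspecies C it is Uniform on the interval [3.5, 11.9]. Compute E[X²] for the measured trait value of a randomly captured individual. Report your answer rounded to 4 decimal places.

63.6841

For each component E[X²] = Var + (mean)², giving A: 20.26; B: 77.32; C: 65.17.
Overall E[X²] = 0.19·20.26 + 0.58·77.32 + 0.23·65.17 = 63.6841.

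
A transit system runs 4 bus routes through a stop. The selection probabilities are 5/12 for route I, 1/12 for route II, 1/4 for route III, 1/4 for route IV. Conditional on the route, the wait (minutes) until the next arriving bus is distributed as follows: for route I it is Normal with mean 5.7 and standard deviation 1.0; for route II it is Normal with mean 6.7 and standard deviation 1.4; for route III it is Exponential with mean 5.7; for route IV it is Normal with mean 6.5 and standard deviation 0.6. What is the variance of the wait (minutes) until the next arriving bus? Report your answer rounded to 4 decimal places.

8.9556

Per component, I: μ=5.7, E[X²]=33.49; II: μ=6.7, E[X²]=46.85; III: μ=5.7, E[X²]=64.98; IV: μ=6.5, E[X²]=42.61.
E[X] = 0.416667·5.7 + 0.0833333·6.7 + 0.25·5.7 + 0.25·6.5 = 5.98333.
E[X²] = 0.416667·33.49 + 0.0833333·46.85 + 0.25·64.98 + 0.25·42.61 = 44.7558.
Var(X) = E[X²] − (E[X])² = 44.7558 − 35.8003 = 8.95556.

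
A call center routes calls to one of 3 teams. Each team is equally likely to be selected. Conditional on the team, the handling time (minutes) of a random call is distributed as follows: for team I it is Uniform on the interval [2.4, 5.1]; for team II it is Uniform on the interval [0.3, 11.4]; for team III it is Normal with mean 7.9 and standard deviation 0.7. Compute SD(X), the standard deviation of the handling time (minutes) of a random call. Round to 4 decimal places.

2.5805

Per component, I: μ=3.75, E[X²]=14.67; II: μ=5.85, E[X²]=44.49; III: μ=7.9, E[X²]=62.9.
E[X] = 0.333333·3.75 + 0.333333·5.85 + 0.333333·7.9 = 5.83333.
E[X²] = 0.333333·14.67 + 0.333333·44.49 + 0.333333·62.9 = 40.6867.
Var(X) = E[X²] − (E[X])² = 40.6867 − 34.0278 = 6.65889.
SD(X) = √6.65889 = 2.58048.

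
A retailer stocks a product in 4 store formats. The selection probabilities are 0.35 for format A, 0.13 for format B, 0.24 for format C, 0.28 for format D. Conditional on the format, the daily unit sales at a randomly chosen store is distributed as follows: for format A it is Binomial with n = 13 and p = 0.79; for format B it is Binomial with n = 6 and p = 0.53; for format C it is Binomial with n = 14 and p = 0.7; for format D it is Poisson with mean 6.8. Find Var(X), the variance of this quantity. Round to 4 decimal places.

9.4936

Per component, A: μ=10.27, E[X²]=107.63; B: μ=3.18, E[X²]=11.607; C: μ=9.8, E[X²]=98.98; D: μ=6.8, E[X²]=53.04.
E[X] = 0.35·10.27 + 0.13·3.18 + 0.24·9.8 + 0.28·6.8 = 8.2639.
E[X²] = 0.35·107.63 + 0.13·11.607 + 0.24·98.98 + 0.28·53.04 = 77.7857.
Var(X) = E[X²] − (E[X])² = 77.7857 − 68.292 = 9.49363.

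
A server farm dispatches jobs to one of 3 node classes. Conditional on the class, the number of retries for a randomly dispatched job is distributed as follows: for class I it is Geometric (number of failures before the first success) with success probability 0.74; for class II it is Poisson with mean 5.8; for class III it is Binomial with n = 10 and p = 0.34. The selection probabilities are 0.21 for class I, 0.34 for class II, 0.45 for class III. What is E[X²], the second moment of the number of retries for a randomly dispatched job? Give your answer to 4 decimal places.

19.7470

For each component E[X²] = Var + (mean)², giving I: 0.598247; II: 39.44; III: 13.804.
Overall E[X²] = 0.21·0.598247 + 0.34·39.44 + 0.45·13.804 = 19.747.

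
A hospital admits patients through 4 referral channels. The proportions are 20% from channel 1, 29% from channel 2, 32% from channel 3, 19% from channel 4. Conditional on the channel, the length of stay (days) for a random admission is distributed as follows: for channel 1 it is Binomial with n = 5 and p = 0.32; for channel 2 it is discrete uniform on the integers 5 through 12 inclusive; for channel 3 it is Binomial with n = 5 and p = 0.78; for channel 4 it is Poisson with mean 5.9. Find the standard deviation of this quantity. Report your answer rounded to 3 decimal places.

Per component, 1: μ=1.6, E[X²]=3.648; 2: μ=8.5, E[X²]=77.5; 3: μ=3.9, E[X²]=16.068; 4: μ=5.9, E[X²]=40.71.
E[X] = 0.2·1.6 + 0.29·8.5 + 0.32·3.9 + 0.19·5.9 = 5.154.
E[X²] = 0.2·3.648 + 0.29·77.5 + 0.32·16.068 + 0.19·40.71 = 36.0813.
Var(X) = E[X²] − (E[X])² = 36.0813 − 26.5637 = 9.51754.
SD(X) = √9.51754 = 3.08505.

3.085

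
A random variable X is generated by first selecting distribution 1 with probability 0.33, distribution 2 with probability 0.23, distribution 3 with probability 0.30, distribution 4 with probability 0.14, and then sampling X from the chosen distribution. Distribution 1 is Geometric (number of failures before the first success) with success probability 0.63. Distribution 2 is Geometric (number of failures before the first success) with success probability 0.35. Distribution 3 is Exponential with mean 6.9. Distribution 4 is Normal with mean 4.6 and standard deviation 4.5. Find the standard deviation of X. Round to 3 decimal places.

Per component, 1: μ=0.587302, E[X²]=1.27715; 2: μ=1.85714, E[X²]=8.7551; 3: μ=6.9, E[X²]=95.22; 4: μ=4.6, E[X²]=41.41.
E[X] = 0.33·0.587302 + 0.23·1.85714 + 0.3·6.9 + 0.14·4.6 = 3.33495.
E[X²] = 0.33·1.27715 + 0.23·8.7551 + 0.3·95.22 + 0.14·41.41 = 36.7985.
Var(X) = E[X²] − (E[X])² = 36.7985 − 11.1219 = 25.6766.
SD(X) = √25.6766 = 5.06721.

5.067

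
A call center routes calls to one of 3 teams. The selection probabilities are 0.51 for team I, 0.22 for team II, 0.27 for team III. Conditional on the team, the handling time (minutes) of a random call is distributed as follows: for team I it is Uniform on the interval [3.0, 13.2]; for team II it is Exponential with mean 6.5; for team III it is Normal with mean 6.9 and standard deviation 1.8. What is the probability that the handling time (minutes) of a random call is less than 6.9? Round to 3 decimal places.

0.474

Conditional on each team, P(X < 6.9): I: 0.382353; II: 0.654077; III: 0.5.
By total probability, P(X < 6.9) = 0.51·0.382353 + 0.22·0.654077 + 0.27·0.5 = 0.473897.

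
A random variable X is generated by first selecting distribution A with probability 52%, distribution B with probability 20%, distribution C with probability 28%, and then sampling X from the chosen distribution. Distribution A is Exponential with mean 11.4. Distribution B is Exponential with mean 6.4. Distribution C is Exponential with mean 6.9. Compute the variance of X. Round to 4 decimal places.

94.6644

Per component, A: μ=11.4, E[X²]=259.92; B: μ=6.4, E[X²]=81.92; C: μ=6.9, E[X²]=95.22.
E[X] = 0.52·11.4 + 0.2·6.4 + 0.28·6.9 = 9.14.
E[X²] = 0.52·259.92 + 0.2·81.92 + 0.28·95.22 = 178.204.
Var(X) = E[X²] − (E[X])² = 178.204 − 83.5396 = 94.6644.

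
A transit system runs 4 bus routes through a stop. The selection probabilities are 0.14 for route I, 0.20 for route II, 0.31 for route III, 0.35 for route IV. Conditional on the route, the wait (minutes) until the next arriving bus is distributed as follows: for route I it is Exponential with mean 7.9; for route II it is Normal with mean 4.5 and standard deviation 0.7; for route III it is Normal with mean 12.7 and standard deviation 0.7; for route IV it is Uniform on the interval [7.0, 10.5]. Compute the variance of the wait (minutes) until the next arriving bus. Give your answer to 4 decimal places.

17.8297

Per component, I: μ=7.9, E[X²]=124.82; II: μ=4.5, E[X²]=20.74; III: μ=12.7, E[X²]=161.78; IV: μ=8.75, E[X²]=77.5833.
E[X] = 0.14·7.9 + 0.2·4.5 + 0.31·12.7 + 0.35·8.75 = 9.0055.
E[X²] = 0.14·124.82 + 0.2·20.74 + 0.31·161.78 + 0.35·77.5833 = 98.9288.
Var(X) = E[X²] − (E[X])² = 98.9288 − 81.099 = 17.8297.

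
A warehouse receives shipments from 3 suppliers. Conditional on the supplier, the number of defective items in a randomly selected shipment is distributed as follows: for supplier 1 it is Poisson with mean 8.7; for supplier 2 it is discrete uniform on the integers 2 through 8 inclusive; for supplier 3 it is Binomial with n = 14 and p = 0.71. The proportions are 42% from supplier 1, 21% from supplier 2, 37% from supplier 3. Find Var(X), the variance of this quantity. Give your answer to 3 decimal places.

8.903

Per component, 1: μ=8.7, E[X²]=84.39; 2: μ=5, E[X²]=29; 3: μ=9.94, E[X²]=101.686.
E[X] = 0.42·8.7 + 0.21·5 + 0.37·9.94 = 8.3818.
E[X²] = 0.42·84.39 + 0.21·29 + 0.37·101.686 = 79.1577.
Var(X) = E[X²] − (E[X])² = 79.1577 − 70.2546 = 8.90312.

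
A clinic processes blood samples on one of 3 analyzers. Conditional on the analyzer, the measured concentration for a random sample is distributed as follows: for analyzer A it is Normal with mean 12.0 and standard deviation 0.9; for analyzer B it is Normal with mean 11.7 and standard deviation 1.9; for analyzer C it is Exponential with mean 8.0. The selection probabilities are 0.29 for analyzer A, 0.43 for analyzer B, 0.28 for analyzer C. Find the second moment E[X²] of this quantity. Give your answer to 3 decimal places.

138.250

For each component E[X²] = Var + (mean)², giving A: 144.81; B: 140.5; C: 128.
Overall E[X²] = 0.29·144.81 + 0.43·140.5 + 0.28·128 = 138.25.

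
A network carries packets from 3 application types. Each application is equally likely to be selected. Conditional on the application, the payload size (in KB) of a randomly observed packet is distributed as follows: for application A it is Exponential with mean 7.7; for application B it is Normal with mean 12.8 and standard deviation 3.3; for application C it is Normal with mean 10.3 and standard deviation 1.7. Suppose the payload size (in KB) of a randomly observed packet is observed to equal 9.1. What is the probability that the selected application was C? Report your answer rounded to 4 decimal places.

0.6368

Likelihoods f(9.1 | ·): A: 0.0398338; B: 0.0644788; C: 0.182921.
Posterior ∝ prior × likelihood. Numerator for C: 0.333333·0.182921 = 0.0609736.
Normalizing constant: 0.333333·0.0398338 + 0.333333·0.0644788 + 0.333333·0.182921 = 0.0957445.
P(C | observation) = 0.0609736 / 0.0957445 = 0.636837.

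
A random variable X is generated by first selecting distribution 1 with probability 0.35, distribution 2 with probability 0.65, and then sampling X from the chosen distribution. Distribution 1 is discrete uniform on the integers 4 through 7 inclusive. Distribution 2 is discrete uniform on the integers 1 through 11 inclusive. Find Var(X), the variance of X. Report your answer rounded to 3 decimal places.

Per component, 1: μ=5.5, E[X²]=31.5; 2: μ=6, E[X²]=46.
E[X] = 0.35·5.5 + 0.65·6 = 5.825.
E[X²] = 0.35·31.5 + 0.65·46 = 40.925.
Var(X) = E[X²] − (E[X])² = 40.925 − 33.9306 = 6.99437.

6.994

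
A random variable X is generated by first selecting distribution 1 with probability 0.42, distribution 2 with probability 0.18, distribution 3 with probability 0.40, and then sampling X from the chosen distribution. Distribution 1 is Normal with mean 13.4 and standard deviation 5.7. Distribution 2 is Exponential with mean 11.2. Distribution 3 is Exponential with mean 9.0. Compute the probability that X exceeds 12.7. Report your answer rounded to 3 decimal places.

0.386

Conditional on each component, P(X > 12.7): 1: 0.54887; 2: 0.321767; 3: 0.243872.
By total probability, P(X > 12.7) = 0.42·0.54887 + 0.18·0.321767 + 0.4·0.243872 = 0.385992.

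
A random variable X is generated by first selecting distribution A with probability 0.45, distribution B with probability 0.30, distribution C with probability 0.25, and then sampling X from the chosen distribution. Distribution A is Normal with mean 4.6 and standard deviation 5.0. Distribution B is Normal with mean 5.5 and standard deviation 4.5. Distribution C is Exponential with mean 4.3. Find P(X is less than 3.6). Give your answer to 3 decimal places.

0.432

Conditional on each component, P(X < 3.6): A: 0.42074; B: 0.336431; C: 0.567083.
By total probability, P(X < 3.6) = 0.45·0.42074 + 0.3·0.336431 + 0.25·0.567083 = 0.432033.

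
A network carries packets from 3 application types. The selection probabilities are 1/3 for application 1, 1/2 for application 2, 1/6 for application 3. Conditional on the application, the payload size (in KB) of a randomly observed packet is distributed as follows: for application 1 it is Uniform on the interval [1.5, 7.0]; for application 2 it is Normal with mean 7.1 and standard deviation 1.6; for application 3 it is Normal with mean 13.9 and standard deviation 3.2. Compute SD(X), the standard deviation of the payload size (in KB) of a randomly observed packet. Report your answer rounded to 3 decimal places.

3.769

Per component, 1: μ=4.25, E[X²]=20.5833; 2: μ=7.1, E[X²]=52.97; 3: μ=13.9, E[X²]=203.45.
E[X] = 0.333333·4.25 + 0.5·7.1 + 0.166667·13.9 = 7.28333.
E[X²] = 0.333333·20.5833 + 0.5·52.97 + 0.166667·203.45 = 67.2544.
Var(X) = E[X²] − (E[X])² = 67.2544 − 53.0469 = 14.2075.
SD(X) = √14.2075 = 3.76928.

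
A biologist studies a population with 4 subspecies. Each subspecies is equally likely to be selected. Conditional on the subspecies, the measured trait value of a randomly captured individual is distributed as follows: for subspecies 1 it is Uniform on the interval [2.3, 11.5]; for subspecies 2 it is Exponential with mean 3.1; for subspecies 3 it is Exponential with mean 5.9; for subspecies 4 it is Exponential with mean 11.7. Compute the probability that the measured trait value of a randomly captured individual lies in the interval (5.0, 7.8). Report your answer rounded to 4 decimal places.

0.1809

Conditional on each subspecies, P(5.0 < X < 7.8): 1: 0.304348; 2: 0.118536; 3: 0.16191; 4: 0.138818.
By total probability, P(5.0 < X < 7.8) = 0.25·0.304348 + 0.25·0.118536 + 0.25·0.16191 + 0.25·0.138818 = 0.180903.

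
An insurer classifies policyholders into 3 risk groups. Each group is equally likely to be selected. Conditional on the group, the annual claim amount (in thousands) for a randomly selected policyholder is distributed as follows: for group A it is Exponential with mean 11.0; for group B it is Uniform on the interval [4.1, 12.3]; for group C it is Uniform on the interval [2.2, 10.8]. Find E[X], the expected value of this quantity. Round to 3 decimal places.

8.567

Component means — A: 11; B: 8.2; C: 6.5.
E[X] = 0.333333·11 + 0.333333·8.2 + 0.333333·6.5 = 8.56667.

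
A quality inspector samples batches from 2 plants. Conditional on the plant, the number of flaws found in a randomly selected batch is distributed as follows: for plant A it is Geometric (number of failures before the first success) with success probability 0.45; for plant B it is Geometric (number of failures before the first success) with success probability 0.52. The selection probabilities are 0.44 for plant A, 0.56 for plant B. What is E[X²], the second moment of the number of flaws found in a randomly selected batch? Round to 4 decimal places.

3.3236

For each component E[X²] = Var + (mean)², giving A: 4.20988; B: 2.62722.
Overall E[X²] = 0.44·4.20988 + 0.56·2.62722 = 3.32359.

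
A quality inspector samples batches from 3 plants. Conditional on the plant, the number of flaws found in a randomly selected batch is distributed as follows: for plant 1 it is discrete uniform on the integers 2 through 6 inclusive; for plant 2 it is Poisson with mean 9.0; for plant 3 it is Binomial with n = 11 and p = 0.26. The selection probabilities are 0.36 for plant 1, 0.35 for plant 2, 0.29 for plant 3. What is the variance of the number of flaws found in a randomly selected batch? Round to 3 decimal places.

Per component, 1: μ=4, E[X²]=18; 2: μ=9, E[X²]=90; 3: μ=2.86, E[X²]=10.296.
E[X] = 0.36·4 + 0.35·9 + 0.29·2.86 = 5.4194.
E[X²] = 0.36·18 + 0.35·90 + 0.29·10.296 = 40.9658.
Var(X) = E[X²] − (E[X])² = 40.9658 − 29.3699 = 11.5959.

11.596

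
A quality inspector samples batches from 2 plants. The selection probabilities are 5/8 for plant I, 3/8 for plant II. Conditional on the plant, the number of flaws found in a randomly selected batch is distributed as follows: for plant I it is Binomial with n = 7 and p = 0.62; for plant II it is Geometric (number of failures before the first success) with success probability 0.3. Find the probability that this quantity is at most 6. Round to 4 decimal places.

Conditional on each plant, P(X ≤ 6): I: 0.964784; II: 0.917646.
By total probability, P(X ≤ 6) = 0.625·0.964784 + 0.375·0.917646 = 0.947107.

0.9471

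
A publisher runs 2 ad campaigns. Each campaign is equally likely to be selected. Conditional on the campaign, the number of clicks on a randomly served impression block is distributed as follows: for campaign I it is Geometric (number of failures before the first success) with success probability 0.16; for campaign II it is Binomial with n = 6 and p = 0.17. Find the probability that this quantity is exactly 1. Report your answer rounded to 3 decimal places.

Conditional on each campaign, P(X = 1): I: 0.1344; II: 0.401782.
By total probability, P(X = 1) = 0.5·0.1344 + 0.5·0.401782 = 0.268091.

0.268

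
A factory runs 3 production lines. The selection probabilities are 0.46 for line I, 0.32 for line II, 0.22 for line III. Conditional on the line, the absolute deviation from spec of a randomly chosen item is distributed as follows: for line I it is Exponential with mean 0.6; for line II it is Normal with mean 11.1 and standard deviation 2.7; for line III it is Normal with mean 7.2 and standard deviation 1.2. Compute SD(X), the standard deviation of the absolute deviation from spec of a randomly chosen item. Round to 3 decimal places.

Per component, I: μ=0.6, E[X²]=0.72; II: μ=11.1, E[X²]=130.5; III: μ=7.2, E[X²]=53.28.
E[X] = 0.46·0.6 + 0.32·11.1 + 0.22·7.2 = 5.412.
E[X²] = 0.46·0.72 + 0.32·130.5 + 0.22·53.28 = 53.8128.
Var(X) = E[X²] − (E[X])² = 53.8128 − 29.2897 = 24.5231.
SD(X) = √24.5231 = 4.95208.

4.952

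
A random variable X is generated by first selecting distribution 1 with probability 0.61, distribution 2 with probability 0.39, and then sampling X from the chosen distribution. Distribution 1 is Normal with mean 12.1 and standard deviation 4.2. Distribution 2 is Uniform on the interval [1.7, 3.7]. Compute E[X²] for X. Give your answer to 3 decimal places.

For each component E[X²] = Var + (mean)², giving 1: 164.05; 2: 7.62333.
Overall E[X²] = 0.61·164.05 + 0.39·7.62333 = 103.044.

103.044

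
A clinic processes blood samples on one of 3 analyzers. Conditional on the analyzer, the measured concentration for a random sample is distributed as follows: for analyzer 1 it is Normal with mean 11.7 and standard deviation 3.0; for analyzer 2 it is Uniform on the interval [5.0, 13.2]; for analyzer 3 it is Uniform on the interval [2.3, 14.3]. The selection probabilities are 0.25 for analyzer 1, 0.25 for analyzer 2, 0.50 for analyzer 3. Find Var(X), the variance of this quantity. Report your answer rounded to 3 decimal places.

Per component, 1: μ=11.7, E[X²]=145.89; 2: μ=9.1, E[X²]=88.4133; 3: μ=8.3, E[X²]=80.89.
E[X] = 0.25·11.7 + 0.25·9.1 + 0.5·8.3 = 9.35.
E[X²] = 0.25·145.89 + 0.25·88.4133 + 0.5·80.89 = 99.0208.
Var(X) = E[X²] − (E[X])² = 99.0208 − 87.4225 = 11.5983.

11.598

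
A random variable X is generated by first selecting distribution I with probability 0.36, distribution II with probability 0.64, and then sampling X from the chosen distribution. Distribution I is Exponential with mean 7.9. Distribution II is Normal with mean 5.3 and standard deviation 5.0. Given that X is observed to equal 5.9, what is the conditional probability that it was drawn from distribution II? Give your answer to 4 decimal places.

0.7013

Likelihoods f(5.9 | ·): I: 0.0599828; II: 0.079216.
Posterior ∝ prior × likelihood. Numerator for II: 0.64·0.079216 = 0.0506983.
Normalizing constant: 0.36·0.0599828 + 0.64·0.079216 = 0.0722921.
P(II | observation) = 0.0506983 / 0.0722921 = 0.701298.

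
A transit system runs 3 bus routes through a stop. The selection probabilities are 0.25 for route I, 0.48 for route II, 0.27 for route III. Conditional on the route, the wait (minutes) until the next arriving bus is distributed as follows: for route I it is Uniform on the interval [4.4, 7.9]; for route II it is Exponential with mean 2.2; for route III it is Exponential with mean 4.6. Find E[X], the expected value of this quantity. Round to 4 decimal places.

3.8355

Component means — I: 6.15; II: 2.2; III: 4.6.
E[X] = 0.25·6.15 + 0.48·2.2 + 0.27·4.6 = 3.8355.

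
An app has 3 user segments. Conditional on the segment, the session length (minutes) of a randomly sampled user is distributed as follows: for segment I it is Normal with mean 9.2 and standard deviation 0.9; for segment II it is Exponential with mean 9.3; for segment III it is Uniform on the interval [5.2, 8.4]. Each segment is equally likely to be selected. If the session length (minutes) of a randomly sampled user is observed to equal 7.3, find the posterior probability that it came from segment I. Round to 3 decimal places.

0.117

Likelihoods f(7.3 | ·): I: 0.0477406; II: 0.0490478; III: 0.3125.
Posterior ∝ prior × likelihood. Numerator for I: 0.333333·0.0477406 = 0.0159135.
Normalizing constant: 0.333333·0.0477406 + 0.333333·0.0490478 + 0.333333·0.3125 = 0.136429.
P(I | observation) = 0.0159135 / 0.136429 = 0.116643.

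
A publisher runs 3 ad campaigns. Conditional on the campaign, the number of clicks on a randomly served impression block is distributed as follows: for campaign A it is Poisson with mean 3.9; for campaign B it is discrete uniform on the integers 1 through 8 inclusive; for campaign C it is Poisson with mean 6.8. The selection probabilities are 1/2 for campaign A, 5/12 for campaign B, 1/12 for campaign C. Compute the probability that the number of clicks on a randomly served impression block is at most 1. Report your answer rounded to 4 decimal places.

Conditional on each campaign, P(X ≤ 1): A: 0.0991854; B: 0.125; C: 0.00868745.
By total probability, P(X ≤ 1) = 0.5·0.0991854 + 0.416667·0.125 + 0.0833333·0.00868745 = 0.1024.

0.1024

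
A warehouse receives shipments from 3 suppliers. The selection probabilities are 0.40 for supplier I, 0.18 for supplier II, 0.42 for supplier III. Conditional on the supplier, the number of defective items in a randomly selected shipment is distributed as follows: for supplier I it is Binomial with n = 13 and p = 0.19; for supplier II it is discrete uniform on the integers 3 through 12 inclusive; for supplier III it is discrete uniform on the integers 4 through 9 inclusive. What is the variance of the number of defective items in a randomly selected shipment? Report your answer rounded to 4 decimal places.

8.1360

Per component, I: μ=2.47, E[X²]=8.1016; II: μ=7.5, E[X²]=64.5; III: μ=6.5, E[X²]=45.1667.
E[X] = 0.4·2.47 + 0.18·7.5 + 0.42·6.5 = 5.068.
E[X²] = 0.4·8.1016 + 0.18·64.5 + 0.42·45.1667 = 33.8206.
Var(X) = E[X²] − (E[X])² = 33.8206 − 25.6846 = 8.13602.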